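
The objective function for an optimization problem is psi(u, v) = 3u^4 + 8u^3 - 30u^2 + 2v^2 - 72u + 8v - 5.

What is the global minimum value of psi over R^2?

psi(u,v) separates as P(u) + Q(v) − 5, so its minimum is min P + min Q − 5.
P'(u) = 12(u - 2)(u + 1)(u + 3) vanishes at u ∈ {-3, -1, 2}; Q'(v) = 4v + 8 vanishes at v ∈ {-2}.
Local minima of P (where P''>0): P(-3)=-27, P(2)=-152. Local minima of Q: Q(-2)=-8.
So the global minimum of psi is P(2) + Q(-2) − 5 = -152 − 8 − 5 = -165, attained at (2, -2).

-165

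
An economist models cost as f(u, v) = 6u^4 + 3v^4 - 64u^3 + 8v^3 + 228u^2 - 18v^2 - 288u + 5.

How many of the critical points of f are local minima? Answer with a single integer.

4

f separates as a function of u plus a function of v, so ∇f=0 decouples.
∂f/∂u = 24(u - 4)(u - 3)(u - 1) = 0 at u ∈ {1, 3, 4}; ∂f/∂v = 12v(v - 1)(v + 3) = 0 at v ∈ {-3, 0, 1}.
The Hessian is diagonal: diag(f_uu, f_vv). Second derivatives: f_uu(1)=144, f_uu(3)=-48, f_uu(4)=72; f_vv(-3)=144, f_vv(0)=-36, f_vv(1)=48.
Local minima occur where both diagonal entries positive: (1, -3), (1, 1), (4, -3), (4, 1). Count: 4.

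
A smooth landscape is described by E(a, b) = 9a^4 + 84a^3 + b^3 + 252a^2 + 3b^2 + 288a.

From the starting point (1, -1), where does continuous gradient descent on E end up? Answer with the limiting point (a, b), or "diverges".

E is separable, so gradient descent decouples: a follows -∂E/∂a, b follows -∂E/∂b.
∂E/∂a = 36(a + 1)(a + 2)(a + 4); at a=1 this is 1080, so a decreases.
∂E/∂b = 3b(b + 2); at b=-1 this is -3, so b increases.
a converges to its nearest critical value -1 (a local min of the a-part); b converges to 0. The iterate converges to (-1, 0).

(-1, 0)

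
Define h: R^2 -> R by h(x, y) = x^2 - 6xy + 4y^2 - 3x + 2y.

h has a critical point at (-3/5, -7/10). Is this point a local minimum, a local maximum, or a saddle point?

saddle point

The Hessian of h is constant: H = [[2, -6], [-6, 8]].
det(H) = 2·8 − (-6)² = -20.
Since det(H) < 0, H is indefinite and the critical point is a saddle point.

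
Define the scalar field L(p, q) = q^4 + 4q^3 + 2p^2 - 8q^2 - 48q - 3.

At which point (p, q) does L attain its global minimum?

L(p,q) separates as A(p) + B(q) − 3, so its minimum is min A + min B − 3.
A'(p) = 4p vanishes at p ∈ {0}; B'(q) = 4(q - 2)(q + 2)(q + 3) vanishes at q ∈ {-3, -2, 2}.
Local minima of A (where A''>0): A(0)=0. Local minima of B: B(-3)=45, B(2)=-80.
So the global minimum of L is A(0) + B(2) − 3 = 0 − 80 − 3 = -83, attained at (0, 2).

(0, 2)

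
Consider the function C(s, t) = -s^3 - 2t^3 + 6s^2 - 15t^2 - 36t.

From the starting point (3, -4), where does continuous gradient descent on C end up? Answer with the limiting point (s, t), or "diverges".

(0, -3)

C is separable, so gradient descent decouples: s follows -∂C/∂s, t follows -∂C/∂t.
∂C/∂s = -3s(s - 4); at s=3 this is 9, so s decreases.
∂C/∂t = -6(t + 2)(t + 3); at t=-4 this is -12, so t increases.
s converges to its nearest critical value 0 (a local min of the s-part); t converges to -3. The iterate converges to (0, -3).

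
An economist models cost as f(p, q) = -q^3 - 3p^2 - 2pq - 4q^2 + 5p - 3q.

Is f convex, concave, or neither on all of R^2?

The term -q^3 is cubic, so the Hessian is not constant.
∂²f/∂q² = -6q - 8, which takes both signs as q varies (negative for sufficiently large q). A diagonal entry of the Hessian changing sign means the Hessian is neither positive- nor negative-semidefinite on all of R^2.

neither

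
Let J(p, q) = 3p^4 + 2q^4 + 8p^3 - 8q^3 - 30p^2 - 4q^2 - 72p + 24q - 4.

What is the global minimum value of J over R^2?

-174

J(p,q) separates as A(p) + B(q) − 4, so its minimum is min A + min B − 4.
A'(p) = 12(p - 2)(p + 1)(p + 3) vanishes at p ∈ {-3, -1, 2}; B'(q) = 8(q - 3)(q - 1)(q + 1) vanishes at q ∈ {-1, 1, 3}.
Local minima of A (where A''>0): A(-3)=-27, A(2)=-152. Local minima of B: B(-1)=-18, B(3)=-18.
So the global minimum of J is A(2) + B(-1) − 4 = -152 − 18 − 4 = -174, attained at (2, -1).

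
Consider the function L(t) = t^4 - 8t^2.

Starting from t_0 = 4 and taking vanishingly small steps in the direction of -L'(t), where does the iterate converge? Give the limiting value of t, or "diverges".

L'(t) = 4t(t - 2)(t + 2), so L'(4) = 192.
Gradient descent moves in the -L' direction, i.e. t is decreasing.
The nearest critical point in that direction is t = 2, where L'' = 32 > 0 (a local minimum). The iterate converges there.

2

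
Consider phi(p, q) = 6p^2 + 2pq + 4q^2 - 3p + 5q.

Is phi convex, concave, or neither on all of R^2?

phi is quadratic, so its Hessian is the constant matrix H = [[12, 2], [2, 8]].
det(H) = 92, tr(H) = 20.
det(H) > 0 and tr(H) > 0, so H is positive definite everywhere: convex.

convex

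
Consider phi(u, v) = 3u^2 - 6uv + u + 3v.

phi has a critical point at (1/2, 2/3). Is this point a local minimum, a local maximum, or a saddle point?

The Hessian of phi is constant: H = [[6, -6], [-6, 0]].
det(H) = 6·0 − (-6)² = -36.
Since det(H) < 0, H is indefinite and the critical point is a saddle point.

saddle point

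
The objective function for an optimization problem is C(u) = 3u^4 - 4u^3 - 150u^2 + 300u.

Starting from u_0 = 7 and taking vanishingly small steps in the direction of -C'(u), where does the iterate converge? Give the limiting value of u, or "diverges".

5

C'(u) = 12(u - 5)(u - 1)(u + 5), so C'(7) = 1728.
Gradient descent moves in the -C' direction, i.e. u is decreasing.
The nearest critical point in that direction is u = 5, where C'' = 480 > 0 (a local minimum). The iterate converges there.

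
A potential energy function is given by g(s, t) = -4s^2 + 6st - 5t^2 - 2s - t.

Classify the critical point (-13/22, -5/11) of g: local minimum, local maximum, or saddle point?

The Hessian of g is constant: H = [[-8, 6], [6, -10]].
det(H) = (-8)·(-10) − 6² = 44.
det(H) > 0 and tr(H) = -18 < 0, so H is negative definite and the point is a local maximum.

local maximum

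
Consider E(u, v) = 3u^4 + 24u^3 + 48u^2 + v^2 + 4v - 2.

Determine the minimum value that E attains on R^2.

-6

E(u,v) separates as P(u) + Q(v) − 2, so its minimum is min P + min Q − 2.
P'(u) = 12u(u + 2)(u + 4) vanishes at u ∈ {-4, -2, 0}; Q'(v) = 2v + 4 vanishes at v ∈ {-2}.
Local minima of P (where P''>0): P(-4)=0, P(0)=0. Local minima of Q: Q(-2)=-4.
So the global minimum of E is P(-4) + Q(-2) − 2 = 0 − 4 − 2 = -6, attained at (-4, -2).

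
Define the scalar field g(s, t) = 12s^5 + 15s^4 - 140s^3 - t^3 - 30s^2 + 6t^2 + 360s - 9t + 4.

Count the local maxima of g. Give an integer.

g separates as a function of s plus a function of t, so ∇g=0 decouples.
∂g/∂s = 60(s - 2)(s - 1)(s + 1)(s + 3) = 0 at s ∈ {-3, -1, 1, 2}; ∂g/∂t = -3(t - 3)(t - 1) = 0 at t ∈ {1, 3}.
The Hessian is diagonal: diag(g_ss, g_tt). Second derivatives: g_ss(-3)=-2400, g_ss(-1)=720, g_ss(1)=-480, g_ss(2)=900; g_tt(1)=6, g_tt(3)=-6.
Local maxima occur where both diagonal entries negative: (-3, 3), (1, 3). Count: 2.

2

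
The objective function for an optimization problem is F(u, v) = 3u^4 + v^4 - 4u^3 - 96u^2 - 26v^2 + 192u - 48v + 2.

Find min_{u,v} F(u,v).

-1630

F(u,v) separates as P(u) + Q(v) + 2, so its minimum is min P + min Q + 2.
P'(u) = 12(u - 4)(u - 1)(u + 4) vanishes at u ∈ {-4, 1, 4}; Q'(v) = 4(v - 4)(v + 1)(v + 3) vanishes at v ∈ {-3, -1, 4}.
Local minima of P (where P''>0): P(-4)=-1280, P(4)=-256. Local minima of Q: Q(-3)=-9, Q(4)=-352.
So the global minimum of F is P(-4) + Q(4) + 2 = -1280 − 352 + 2 = -1630, attained at (-4, 4).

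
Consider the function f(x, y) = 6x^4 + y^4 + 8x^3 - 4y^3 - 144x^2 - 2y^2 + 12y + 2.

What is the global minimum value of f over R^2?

f(x,y) separates as P(x) + Q(y) + 2, so its minimum is min P + min Q + 2.
P'(x) = 24x(x - 3)(x + 4) vanishes at x ∈ {-4, 0, 3}; Q'(y) = 4(y - 3)(y - 1)(y + 1) vanishes at y ∈ {-1, 1, 3}.
Local minima of P (where P''>0): P(-4)=-1280, P(3)=-594. Local minima of Q: Q(-1)=-9, Q(3)=-9.
So the global minimum of f is P(-4) + Q(-1) + 2 = -1280 − 9 + 2 = -1287, attained at (-4, -1).

-1287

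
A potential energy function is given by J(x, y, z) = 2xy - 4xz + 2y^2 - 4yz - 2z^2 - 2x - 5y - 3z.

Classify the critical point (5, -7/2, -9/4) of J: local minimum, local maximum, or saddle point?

The Hessian is constant: H = [[0, 2, -4], [2, 4, -4], [-4, -4, -4]].
Leading principal minors: Δ₁ = 0, Δ₂ = -4, Δ₃ = 16.
The minors fit neither the all-positive nor the alternating-sign pattern, so H is indefinite: a saddle point.

saddle point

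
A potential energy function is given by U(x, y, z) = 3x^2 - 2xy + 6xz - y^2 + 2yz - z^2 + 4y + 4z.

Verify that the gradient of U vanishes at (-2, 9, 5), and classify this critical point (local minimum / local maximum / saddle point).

∇U = (6x - 2y + 6z, -2x - 2y + 2z + 4, 6x + 2y - 2z + 4); substituting (-2, 9, 5) gives ∇U = (0, 0, 0), so (-2, 9, 5) is indeed a critical point.
The Hessian is constant: H = [[6, -2, 6], [-2, -2, 2], [6, 2, -2]].
Leading principal minors: Δ₁ = 6, Δ₂ = -16, Δ₃ = 32.
The minors fit neither the all-positive nor the alternating-sign pattern, so H is indefinite: a saddle point.

saddle point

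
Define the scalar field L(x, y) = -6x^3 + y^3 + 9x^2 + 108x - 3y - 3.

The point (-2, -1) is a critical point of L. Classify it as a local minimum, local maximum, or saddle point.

The mixed partial ∂²L/∂x∂y is 0, so the Hessian at any point is diag(L_xx, L_yy) = diag(18(-2x + 1), 6y).
At (-2, -1): H = diag(90, -6).
The eigenvalues have opposite signs, so H is indefinite: a saddle point.

saddle point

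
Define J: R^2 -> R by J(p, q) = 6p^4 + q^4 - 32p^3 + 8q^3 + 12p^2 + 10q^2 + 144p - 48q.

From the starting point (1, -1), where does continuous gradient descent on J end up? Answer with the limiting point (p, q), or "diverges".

J is separable, so gradient descent decouples: p follows -∂J/∂p, q follows -∂J/∂q.
∂J/∂p = 24(p - 3)(p - 2)(p + 1); at p=1 this is 96, so p decreases.
∂J/∂q = 4(q - 1)(q + 3)(q + 4); at q=-1 this is -48, so q increases.
p converges to its nearest critical value -1 (a local min of the p-part); q converges to 1. The iterate converges to (-1, 1).

(-1, 1)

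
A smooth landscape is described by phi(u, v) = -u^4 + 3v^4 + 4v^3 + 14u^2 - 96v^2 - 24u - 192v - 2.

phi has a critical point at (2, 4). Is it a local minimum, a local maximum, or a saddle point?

saddle point

The mixed partial ∂²phi/∂u∂v is 0, so the Hessian at any point is diag(phi_uu, phi_vv) = diag(4(-3u^2 + 7), 12(3v^2 + 2v - 16)).
At (2, 4): H = diag(-20, 480).
The eigenvalues have opposite signs, so H is indefinite: a saddle point.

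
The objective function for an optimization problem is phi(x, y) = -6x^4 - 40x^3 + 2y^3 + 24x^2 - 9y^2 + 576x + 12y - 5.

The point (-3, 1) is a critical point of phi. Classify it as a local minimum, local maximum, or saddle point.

The mixed partial ∂²phi/∂x∂y is 0, so the Hessian at any point is diag(phi_xx, phi_yy) = diag(24(-3x^2 - 10x + 2), 6(2y - 3)).
At (-3, 1): H = diag(120, -6).
The eigenvalues have opposite signs, so H is indefinite: a saddle point.

saddle point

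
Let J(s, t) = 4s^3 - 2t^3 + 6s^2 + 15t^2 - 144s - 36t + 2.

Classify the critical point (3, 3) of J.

The mixed partial ∂²J/∂s∂t is 0, so the Hessian at any point is diag(J_ss, J_tt) = diag(12(2s + 1), 6(-2t + 5)).
At (3, 3): H = diag(84, -6).
The eigenvalues have opposite signs, so H is indefinite: a saddle point.

saddle point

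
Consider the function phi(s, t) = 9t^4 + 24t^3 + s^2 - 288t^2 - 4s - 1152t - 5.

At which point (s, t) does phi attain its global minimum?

(2, 4)

phi(s,t) separates as P(s) + Q(t) − 5, so its minimum is min P + min Q − 5.
P'(s) = 2s - 4 vanishes at s ∈ {2}; Q'(t) = 36(t - 4)(t + 2)(t + 4) vanishes at t ∈ {-4, -2, 4}.
Local minima of P (where P''>0): P(2)=-4. Local minima of Q: Q(-4)=768, Q(4)=-5376.
So the global minimum of phi is P(2) + Q(4) − 5 = -4 − 5376 − 5 = -5385, attained at (2, 4).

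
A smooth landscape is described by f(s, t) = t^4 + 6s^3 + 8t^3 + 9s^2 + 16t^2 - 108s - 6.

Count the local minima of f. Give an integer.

2

f separates as a function of s plus a function of t, so ∇f=0 decouples.
∂f/∂s = 18(s - 2)(s + 3) = 0 at s ∈ {-3, 2}; ∂f/∂t = 4t(t + 2)(t + 4) = 0 at t ∈ {-4, -2, 0}.
The Hessian is diagonal: diag(f_ss, f_tt). Second derivatives: f_ss(-3)=-90, f_ss(2)=90; f_tt(-4)=32, f_tt(-2)=-16, f_tt(0)=32.
Local minima occur where both diagonal entries positive: (2, -4), (2, 0). Count: 2.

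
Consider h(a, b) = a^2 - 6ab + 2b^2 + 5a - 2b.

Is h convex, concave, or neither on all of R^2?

h is quadratic, so its Hessian is the constant matrix H = [[2, -6], [-6, 4]].
det(H) = -28, tr(H) = 6.
det(H) < 0, so H is indefinite: neither convex nor concave.

neither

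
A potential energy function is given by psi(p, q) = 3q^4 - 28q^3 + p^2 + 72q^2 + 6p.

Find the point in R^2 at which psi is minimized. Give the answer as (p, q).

psi(p,q) separates as A(p) + B(q), so its minimum is min A + min B.
A'(p) = 2p + 6 vanishes at p ∈ {-3}; B'(q) = 12q(q - 4)(q - 3) vanishes at q ∈ {0, 3, 4}.
Local minima of A (where A''>0): A(-3)=-9. Local minima of B: B(0)=0, B(4)=128.
So the global minimum of psi is A(-3) + B(0) = -9 + 0 = -9, attained at (-3, 0).

(-3, 0)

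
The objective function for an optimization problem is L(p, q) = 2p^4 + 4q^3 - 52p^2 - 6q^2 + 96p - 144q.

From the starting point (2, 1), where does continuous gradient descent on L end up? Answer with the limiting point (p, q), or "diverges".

L is separable, so gradient descent decouples: p follows -∂L/∂p, q follows -∂L/∂q.
∂L/∂p = 8(p - 3)(p - 1)(p + 4); at p=2 this is -48, so p increases.
∂L/∂q = 12(q - 4)(q + 3); at q=1 this is -144, so q increases.
p converges to its nearest critical value 3 (a local min of the p-part); q converges to 4. The iterate converges to (3, 4).

(3, 4)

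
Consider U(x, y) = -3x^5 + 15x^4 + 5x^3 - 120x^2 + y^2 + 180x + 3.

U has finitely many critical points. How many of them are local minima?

2

U separates as a function of x plus a function of y, so ∇U=0 decouples.
∂U/∂x = -15(x - 3)(x - 2)(x - 1)(x + 2) = 0 at x ∈ {-2, 1, 2, 3}; ∂U/∂y = 2y = 0 at y ∈ {0}.
The Hessian is diagonal: diag(U_xx, U_yy). Second derivatives: U_xx(-2)=900, U_xx(1)=-90, U_xx(2)=60, U_xx(3)=-150; U_yy(0)=2.
Local minima occur where both diagonal entries positive: (-2, 0), (2, 0). Count: 2.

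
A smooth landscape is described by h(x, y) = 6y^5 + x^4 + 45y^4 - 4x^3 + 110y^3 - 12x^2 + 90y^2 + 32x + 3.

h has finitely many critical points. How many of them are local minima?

h separates as a function of x plus a function of y, so ∇h=0 decouples.
∂h/∂x = 4(x - 4)(x - 1)(x + 2) = 0 at x ∈ {-2, 1, 4}; ∂h/∂y = 30y(y + 1)(y + 2)(y + 3) = 0 at y ∈ {-3, -2, -1, 0}.
The Hessian is diagonal: diag(h_xx, h_yy). Second derivatives: h_xx(-2)=72, h_xx(1)=-36, h_xx(4)=72; h_yy(-3)=-180, h_yy(-2)=60, h_yy(-1)=-60, h_yy(0)=180.
Local minima occur where both diagonal entries positive: (-2, -2), (-2, 0), (4, -2), (4, 0). Count: 4.

4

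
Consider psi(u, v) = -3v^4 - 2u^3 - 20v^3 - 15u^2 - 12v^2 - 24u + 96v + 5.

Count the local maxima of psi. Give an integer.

2

psi separates as a function of u plus a function of v, so ∇psi=0 decouples.
∂psi/∂u = -6(u + 1)(u + 4) = 0 at u ∈ {-4, -1}; ∂psi/∂v = -12(v - 1)(v + 2)(v + 4) = 0 at v ∈ {-4, -2, 1}.
The Hessian is diagonal: diag(psi_uu, psi_vv). Second derivatives: psi_uu(-4)=18, psi_uu(-1)=-18; psi_vv(-4)=-120, psi_vv(-2)=72, psi_vv(1)=-180.
Local maxima occur where both diagonal entries negative: (-1, -4), (-1, 1). Count: 2.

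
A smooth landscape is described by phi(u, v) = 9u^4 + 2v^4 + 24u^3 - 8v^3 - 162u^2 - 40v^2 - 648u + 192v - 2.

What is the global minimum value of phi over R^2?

phi(u,v) separates as P(u) + Q(v) − 2, so its minimum is min P + min Q − 2.
P'(u) = 36(u - 3)(u + 2)(u + 3) vanishes at u ∈ {-3, -2, 3}; Q'(v) = 8(v - 4)(v - 2)(v + 3) vanishes at v ∈ {-3, 2, 4}.
Local minima of P (where P''>0): P(-3)=567, P(3)=-2025. Local minima of Q: Q(-3)=-558, Q(4)=128.
So the global minimum of phi is P(3) + Q(-3) − 2 = -2025 − 558 − 2 = -2585, attained at (3, -3).

-2585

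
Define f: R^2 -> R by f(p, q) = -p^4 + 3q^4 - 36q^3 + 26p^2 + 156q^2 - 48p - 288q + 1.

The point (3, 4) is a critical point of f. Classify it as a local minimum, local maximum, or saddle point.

saddle point

The mixed partial ∂²f/∂p∂q is 0, so the Hessian at any point is diag(f_pp, f_qq) = diag(4(-3p^2 + 13), 12(3q^2 - 18q + 26)).
At (3, 4): H = diag(-56, 24).
The eigenvalues have opposite signs, so H is indefinite: a saddle point.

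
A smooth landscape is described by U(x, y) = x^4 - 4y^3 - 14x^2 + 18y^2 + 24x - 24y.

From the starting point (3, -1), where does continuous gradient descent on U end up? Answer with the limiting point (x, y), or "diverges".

U is separable, so gradient descent decouples: x follows -∂U/∂x, y follows -∂U/∂y.
∂U/∂x = 4(x - 2)(x - 1)(x + 3); at x=3 this is 48, so x decreases.
∂U/∂y = -12(y - 2)(y - 1); at y=-1 this is -72, so y increases.
x converges to its nearest critical value 2 (a local min of the x-part); y converges to 1. The iterate converges to (2, 1).

(2, 1)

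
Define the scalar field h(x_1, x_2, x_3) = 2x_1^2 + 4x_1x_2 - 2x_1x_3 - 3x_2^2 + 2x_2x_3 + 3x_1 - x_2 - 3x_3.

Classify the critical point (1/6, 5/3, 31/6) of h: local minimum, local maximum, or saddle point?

saddle point

The Hessian is constant: H = [[4, 4, -2], [4, -6, 2], [-2, 2, 0]].
Leading principal minors: Δ₁ = 4, Δ₂ = -40, Δ₃ = -24.
The minors fit neither the all-positive nor the alternating-sign pattern, so H is indefinite: a saddle point.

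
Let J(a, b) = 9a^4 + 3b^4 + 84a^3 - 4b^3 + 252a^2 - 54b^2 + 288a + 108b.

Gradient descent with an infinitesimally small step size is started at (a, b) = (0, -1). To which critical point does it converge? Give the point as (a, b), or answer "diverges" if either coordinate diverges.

(-1, -3)

J is separable, so gradient descent decouples: a follows -∂J/∂a, b follows -∂J/∂b.
∂J/∂a = 36(a + 1)(a + 2)(a + 4); at a=0 this is 288, so a decreases.
∂J/∂b = 12(b - 3)(b - 1)(b + 3); at b=-1 this is 192, so b decreases.
a converges to its nearest critical value -1 (a local min of the a-part); b converges to -3. The iterate converges to (-1, -3).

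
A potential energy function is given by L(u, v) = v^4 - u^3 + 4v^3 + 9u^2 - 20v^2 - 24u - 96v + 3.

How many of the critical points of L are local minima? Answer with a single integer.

L separates as a function of u plus a function of v, so ∇L=0 decouples.
∂L/∂u = -3(u - 4)(u - 2) = 0 at u ∈ {2, 4}; ∂L/∂v = 4(v - 3)(v + 2)(v + 4) = 0 at v ∈ {-4, -2, 3}.
The Hessian is diagonal: diag(L_uu, L_vv). Second derivatives: L_uu(2)=6, L_uu(4)=-6; L_vv(-4)=56, L_vv(-2)=-40, L_vv(3)=140.
Local minima occur where both diagonal entries positive: (2, -4), (2, 3). Count: 2.

2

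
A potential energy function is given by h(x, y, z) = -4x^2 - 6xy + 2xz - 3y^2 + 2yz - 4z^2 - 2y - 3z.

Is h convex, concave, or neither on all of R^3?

h is quadratic, so its Hessian is the constant matrix H = [[-8, -6, 2], [-6, -6, 2], [2, 2, -8]].
Leading principal minors: -8, 12, -88.
Signs alternate −, +, − ⇒ H ≺ 0 ⇒ concave.

concave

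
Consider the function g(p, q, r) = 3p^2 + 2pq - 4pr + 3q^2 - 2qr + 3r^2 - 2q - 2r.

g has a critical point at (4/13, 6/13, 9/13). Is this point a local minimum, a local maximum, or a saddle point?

local minimum

The Hessian is constant: H = [[6, 2, -4], [2, 6, -2], [-4, -2, 6]].
Leading principal minors: Δ₁ = 6, Δ₂ = 32, Δ₃ = 104.
All leading minors are positive, so H is positive definite: a local minimum.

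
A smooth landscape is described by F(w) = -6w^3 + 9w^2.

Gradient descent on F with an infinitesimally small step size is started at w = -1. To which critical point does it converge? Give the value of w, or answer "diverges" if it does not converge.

0

F'(w) = -18w(w - 1), so F'(-1) = -36.
Gradient descent moves in the -F' direction, i.e. w is increasing.
The nearest critical point in that direction is w = 0, where F'' = 18 > 0 (a local minimum). The iterate converges there.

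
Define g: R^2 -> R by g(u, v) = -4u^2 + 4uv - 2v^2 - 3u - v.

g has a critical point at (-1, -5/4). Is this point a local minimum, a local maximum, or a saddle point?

local maximum

The Hessian of g is constant: H = [[-8, 4], [4, -4]].
det(H) = (-8)·(-4) − 4² = 16.
det(H) > 0 and tr(H) = -12 < 0, so H is negative definite and the point is a local maximum.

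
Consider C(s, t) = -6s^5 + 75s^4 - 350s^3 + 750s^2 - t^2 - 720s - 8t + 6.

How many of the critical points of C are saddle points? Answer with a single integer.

2

C separates as a function of s plus a function of t, so ∇C=0 decouples.
∂C/∂s = -30(s - 4)(s - 3)(s - 2)(s - 1) = 0 at s ∈ {1, 2, 3, 4}; ∂C/∂t = -2(t + 4) = 0 at t ∈ {-4}.
The Hessian is diagonal: diag(C_ss, C_tt). Second derivatives: C_ss(1)=180, C_ss(2)=-60, C_ss(3)=60, C_ss(4)=-180; C_tt(-4)=-2.
Saddle points occur where the two diagonal entries have opposite signs: (1, -4), (3, -4). Count: 2.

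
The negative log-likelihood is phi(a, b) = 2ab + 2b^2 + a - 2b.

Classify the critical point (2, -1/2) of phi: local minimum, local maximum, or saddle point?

The Hessian of phi is constant: H = [[0, 2], [2, 4]].
det(H) = 0·4 − 2² = -4.
Since det(H) < 0, H is indefinite and the critical point is a saddle point.

saddle point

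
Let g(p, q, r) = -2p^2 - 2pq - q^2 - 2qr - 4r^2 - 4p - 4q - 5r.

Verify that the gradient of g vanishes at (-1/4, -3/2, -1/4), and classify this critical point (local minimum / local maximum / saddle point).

local maximum

∇g = (-4p - 2q - 4, -2p - 2q - 2r - 4, -2q - 8r - 5); substituting (-1/4, -3/2, -1/4) gives ∇g = (0, 0, 0), so (-1/4, -3/2, -1/4) is indeed a critical point.
The Hessian is constant: H = [[-4, -2, 0], [-2, -2, -2], [0, -2, -8]].
Leading principal minors: Δ₁ = -4, Δ₂ = 4, Δ₃ = -16.
The minors alternate sign starting negative (−, +, −), so H is negative definite: a local maximum.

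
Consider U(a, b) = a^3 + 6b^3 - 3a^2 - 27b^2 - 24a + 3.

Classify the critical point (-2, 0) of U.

The mixed partial ∂²U/∂a∂b is 0, so the Hessian at any point is diag(U_aa, U_bb) = diag(6(a - 1), 18(2b - 3)).
At (-2, 0): H = diag(-18, -54).
Both eigenvalues are negative, so H is negative definite: a local maximum.

local maximum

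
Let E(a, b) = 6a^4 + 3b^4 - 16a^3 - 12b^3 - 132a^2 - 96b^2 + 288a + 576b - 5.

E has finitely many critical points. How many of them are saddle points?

E separates as a function of a plus a function of b, so ∇E=0 decouples.
∂E/∂a = 24(a - 4)(a - 1)(a + 3) = 0 at a ∈ {-3, 1, 4}; ∂E/∂b = 12(b - 4)(b - 3)(b + 4) = 0 at b ∈ {-4, 3, 4}.
The Hessian is diagonal: diag(E_aa, E_bb). Second derivatives: E_aa(-3)=672, E_aa(1)=-288, E_aa(4)=504; E_bb(-4)=672, E_bb(3)=-84, E_bb(4)=96.
Saddle points occur where the two diagonal entries have opposite signs: (-3, 3), (1, -4), (1, 4), (4, 3). Count: 4.

4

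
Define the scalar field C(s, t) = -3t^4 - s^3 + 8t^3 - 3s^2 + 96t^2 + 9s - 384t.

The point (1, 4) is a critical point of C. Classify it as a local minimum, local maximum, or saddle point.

local maximum

The mixed partial ∂²C/∂s∂t is 0, so the Hessian at any point is diag(C_ss, C_tt) = diag(-6(s + 1), 12(-3t^2 + 4t + 16)).
At (1, 4): H = diag(-12, -192).
Both eigenvalues are negative, so H is negative definite: a local maximum.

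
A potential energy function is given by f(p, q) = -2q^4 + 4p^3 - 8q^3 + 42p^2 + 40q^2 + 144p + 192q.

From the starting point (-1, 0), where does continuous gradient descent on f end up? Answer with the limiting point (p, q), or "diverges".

f is separable, so gradient descent decouples: p follows -∂f/∂p, q follows -∂f/∂q.
∂f/∂p = 12(p + 3)(p + 4); at p=-1 this is 72, so p decreases.
∂f/∂q = -8(q - 3)(q + 2)(q + 4); at q=0 this is 192, so q decreases.
p converges to its nearest critical value -3 (a local min of the p-part); q converges to -2. The iterate converges to (-3, -2).

(-3, -2)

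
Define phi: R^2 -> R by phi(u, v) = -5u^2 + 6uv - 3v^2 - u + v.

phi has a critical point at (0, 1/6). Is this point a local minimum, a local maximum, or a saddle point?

local maximum

The Hessian of phi is constant: H = [[-10, 6], [6, -6]].
det(H) = (-10)·(-6) − 6² = 24.
det(H) > 0 and tr(H) = -16 < 0, so H is negative definite and the point is a local maximum.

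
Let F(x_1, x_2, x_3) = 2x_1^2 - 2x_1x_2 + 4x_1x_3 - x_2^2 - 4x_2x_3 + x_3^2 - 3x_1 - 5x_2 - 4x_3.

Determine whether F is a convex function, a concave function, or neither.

F is quadratic, so its Hessian is the constant matrix H = [[4, -2, 4], [-2, -2, -4], [4, -4, 2]].
Leading principal minors: 4, -12, 8.
Neither pattern holds ⇒ H is indefinite ⇒ neither convex nor concave.

neither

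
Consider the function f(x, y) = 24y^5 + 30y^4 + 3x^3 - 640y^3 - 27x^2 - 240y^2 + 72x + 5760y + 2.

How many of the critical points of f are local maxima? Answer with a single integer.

2

f separates as a function of x plus a function of y, so ∇f=0 decouples.
∂f/∂x = 9(x - 4)(x - 2) = 0 at x ∈ {2, 4}; ∂f/∂y = 120(y - 3)(y - 2)(y + 2)(y + 4) = 0 at y ∈ {-4, -2, 2, 3}.
The Hessian is diagonal: diag(f_xx, f_yy). Second derivatives: f_xx(2)=-18, f_xx(4)=18; f_yy(-4)=-10080, f_yy(-2)=4800, f_yy(2)=-2880, f_yy(3)=4200.
Local maxima occur where both diagonal entries negative: (2, -4), (2, 2). Count: 2.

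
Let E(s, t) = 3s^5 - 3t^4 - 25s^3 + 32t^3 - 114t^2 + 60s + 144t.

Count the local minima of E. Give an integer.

E separates as a function of s plus a function of t, so ∇E=0 decouples.
∂E/∂s = 15(s - 2)(s - 1)(s + 1)(s + 2) = 0 at s ∈ {-2, -1, 1, 2}; ∂E/∂t = -12(t - 4)(t - 3)(t - 1) = 0 at t ∈ {1, 3, 4}.
The Hessian is diagonal: diag(E_ss, E_tt). Second derivatives: E_ss(-2)=-180, E_ss(-1)=90, E_ss(1)=-90, E_ss(2)=180; E_tt(1)=-72, E_tt(3)=24, E_tt(4)=-36.
Local minima occur where both diagonal entries positive: (-1, 3), (2, 3). Count: 2.

2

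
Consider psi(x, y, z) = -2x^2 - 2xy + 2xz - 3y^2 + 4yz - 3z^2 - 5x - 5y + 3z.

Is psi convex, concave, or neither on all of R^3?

concave

psi is quadratic, so its Hessian is the constant matrix H = [[-4, -2, 2], [-2, -6, 4], [2, 4, -6]].
Leading principal minors: -4, 20, -64.
Signs alternate −, +, − ⇒ H ≺ 0 ⇒ concave.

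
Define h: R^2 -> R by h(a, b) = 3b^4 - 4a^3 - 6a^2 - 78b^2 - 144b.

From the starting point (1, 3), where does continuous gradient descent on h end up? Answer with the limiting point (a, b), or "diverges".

diverges

h is separable, so gradient descent decouples: a follows -∂h/∂a, b follows -∂h/∂b.
∂h/∂a = -12a(a + 1); at a=1 this is -24, so a increases.
∂h/∂b = 12(b - 4)(b + 1)(b + 3); at b=3 this is -288, so b increases.
The a-coordinate has no critical point in that direction and runs off to infinity.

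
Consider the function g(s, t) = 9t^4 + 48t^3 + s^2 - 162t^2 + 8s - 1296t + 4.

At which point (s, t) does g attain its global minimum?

(-4, 3)

g(s,t) separates as P(s) + Q(t) + 4, so its minimum is min P + min Q + 4.
P'(s) = 2s + 8 vanishes at s ∈ {-4}; Q'(t) = 36(t - 3)(t + 3)(t + 4) vanishes at t ∈ {-4, -3, 3}.
Local minima of P (where P''>0): P(-4)=-16. Local minima of Q: Q(-4)=1824, Q(3)=-3321.
So the global minimum of g is P(-4) + Q(3) + 4 = -16 − 3321 + 4 = -3333, attained at (-4, 3).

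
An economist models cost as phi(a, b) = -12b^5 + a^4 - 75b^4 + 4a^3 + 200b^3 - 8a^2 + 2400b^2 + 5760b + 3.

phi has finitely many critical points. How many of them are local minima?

phi separates as a function of a plus a function of b, so ∇phi=0 decouples.
∂phi/∂a = 4a(a - 1)(a + 4) = 0 at a ∈ {-4, 0, 1}; ∂phi/∂b = -60(b - 4)(b + 2)(b + 3)(b + 4) = 0 at b ∈ {-4, -3, -2, 4}.
The Hessian is diagonal: diag(phi_aa, phi_bb). Second derivatives: phi_aa(-4)=80, phi_aa(0)=-16, phi_aa(1)=20; phi_bb(-4)=960, phi_bb(-3)=-420, phi_bb(-2)=720, phi_bb(4)=-20160.
Local minima occur where both diagonal entries positive: (-4, -4), (-4, -2), (1, -4), (1, -2). Count: 4.

4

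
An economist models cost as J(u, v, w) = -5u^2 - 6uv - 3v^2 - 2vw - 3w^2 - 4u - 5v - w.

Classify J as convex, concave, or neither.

concave

J is quadratic, so its Hessian is the constant matrix H = [[-10, -6, 0], [-6, -6, -2], [0, -2, -6]].
Leading principal minors: -10, 24, -104.
Signs alternate −, +, − ⇒ H ≺ 0 ⇒ concave.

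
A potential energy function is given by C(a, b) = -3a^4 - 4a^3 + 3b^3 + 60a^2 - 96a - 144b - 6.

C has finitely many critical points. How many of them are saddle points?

C separates as a function of a plus a function of b, so ∇C=0 decouples.
∂C/∂a = -12(a - 2)(a - 1)(a + 4) = 0 at a ∈ {-4, 1, 2}; ∂C/∂b = 9(b - 4)(b + 4) = 0 at b ∈ {-4, 4}.
The Hessian is diagonal: diag(C_aa, C_bb). Second derivatives: C_aa(-4)=-360, C_aa(1)=60, C_aa(2)=-72; C_bb(-4)=-72, C_bb(4)=72.
Saddle points occur where the two diagonal entries have opposite signs: (-4, 4), (1, -4), (2, 4). Count: 3.

3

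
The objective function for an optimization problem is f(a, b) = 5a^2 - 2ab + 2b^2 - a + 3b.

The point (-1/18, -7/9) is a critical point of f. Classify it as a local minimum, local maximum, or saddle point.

local minimum

The Hessian of f is constant: H = [[10, -2], [-2, 4]].
det(H) = 10·4 − (-2)² = 36.
det(H) > 0 and tr(H) = 14 > 0, so H is positive definite and the point is a local minimum.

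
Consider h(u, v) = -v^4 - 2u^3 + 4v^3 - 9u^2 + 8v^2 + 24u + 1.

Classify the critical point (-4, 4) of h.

The mixed partial ∂²h/∂u∂v is 0, so the Hessian at any point is diag(h_uu, h_vv) = diag(-6(2u + 3), 4(-3v^2 + 6v + 4)).
At (-4, 4): H = diag(30, -80).
The eigenvalues have opposite signs, so H is indefinite: a saddle point.

saddle point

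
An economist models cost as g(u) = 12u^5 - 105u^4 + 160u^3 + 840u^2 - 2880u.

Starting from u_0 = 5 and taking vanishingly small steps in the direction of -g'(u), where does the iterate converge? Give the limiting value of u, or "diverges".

4

g'(u) = 60(u - 4)(u - 3)(u - 2)(u + 2), so g'(5) = 2520.
Gradient descent moves in the -g' direction, i.e. u is decreasing.
The nearest critical point in that direction is u = 4, where g'' = 720 > 0 (a local minimum). The iterate converges there.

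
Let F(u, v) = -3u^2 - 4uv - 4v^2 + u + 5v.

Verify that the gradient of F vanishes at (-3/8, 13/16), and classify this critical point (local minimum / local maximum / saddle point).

local maximum

∇F = (-6u - 4v + 1, -4u - 8v + 5); substituting (-3/8, 13/16) gives ∇F = (0, 0), so (-3/8, 13/16) is indeed a critical point.
The Hessian of F is constant: H = [[-6, -4], [-4, -8]].
det(H) = (-6)·(-8) − (-4)² = 32.
det(H) > 0 and tr(H) = -14 < 0, so H is negative definite and the point is a local maximum.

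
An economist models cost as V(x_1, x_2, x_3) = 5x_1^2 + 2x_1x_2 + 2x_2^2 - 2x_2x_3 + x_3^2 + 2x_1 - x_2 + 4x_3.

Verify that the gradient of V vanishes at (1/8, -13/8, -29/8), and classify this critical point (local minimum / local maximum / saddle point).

∇V = (10x_1 + 2x_2 + 2, 2x_1 + 4x_2 - 2x_3 - 1, -2x_2 + 2x_3 + 4); substituting (1/8, -13/8, -29/8) gives ∇V = (0, 0, 0), so (1/8, -13/8, -29/8) is indeed a critical point.
The Hessian is constant: H = [[10, 2, 0], [2, 4, -2], [0, -2, 2]].
Leading principal minors: Δ₁ = 10, Δ₂ = 36, Δ₃ = 32.
All leading minors are positive, so H is positive definite: a local minimum.

local minimum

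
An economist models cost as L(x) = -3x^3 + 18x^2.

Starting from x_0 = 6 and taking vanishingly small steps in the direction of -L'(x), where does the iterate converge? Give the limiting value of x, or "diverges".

diverges

L'(x) = -9x(x - 4), so L'(6) = -108.
Gradient descent moves in the -L' direction, i.e. x is increasing.
There is no critical point above x=6, and L' keeps the same sign, so the iterate runs off to +∞.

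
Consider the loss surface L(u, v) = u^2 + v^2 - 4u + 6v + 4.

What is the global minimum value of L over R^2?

L(u,v) separates as P(u) + Q(v) + 4, so its minimum is min P + min Q + 4.
P'(u) = 2u - 4 vanishes at u ∈ {2}; Q'(v) = 2v + 6 vanishes at v ∈ {-3}.
Local minima of P (where P''>0): P(2)=-4. Local minima of Q: Q(-3)=-9.
So the global minimum of L is P(2) + Q(-3) + 4 = -4 − 9 + 4 = -9, attained at (2, -3).

-9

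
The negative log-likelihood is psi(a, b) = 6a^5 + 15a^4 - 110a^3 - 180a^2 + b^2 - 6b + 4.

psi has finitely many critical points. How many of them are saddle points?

2

psi separates as a function of a plus a function of b, so ∇psi=0 decouples.
∂psi/∂a = 30a(a - 3)(a + 1)(a + 4) = 0 at a ∈ {-4, -1, 0, 3}; ∂psi/∂b = 2(b - 3) = 0 at b ∈ {3}.
The Hessian is diagonal: diag(psi_aa, psi_bb). Second derivatives: psi_aa(-4)=-2520, psi_aa(-1)=360, psi_aa(0)=-360, psi_aa(3)=2520; psi_bb(3)=2.
Saddle points occur where the two diagonal entries have opposite signs: (-4, 3), (0, 3). Count: 2.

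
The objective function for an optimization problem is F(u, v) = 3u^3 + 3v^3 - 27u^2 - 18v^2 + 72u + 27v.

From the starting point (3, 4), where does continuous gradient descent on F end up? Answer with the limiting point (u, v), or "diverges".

(4, 3)

F is separable, so gradient descent decouples: u follows -∂F/∂u, v follows -∂F/∂v.
∂F/∂u = 9(u - 4)(u - 2); at u=3 this is -9, so u increases.
∂F/∂v = 9(v - 3)(v - 1); at v=4 this is 27, so v decreases.
u converges to its nearest critical value 4 (a local min of the u-part); v converges to 3. The iterate converges to (4, 3).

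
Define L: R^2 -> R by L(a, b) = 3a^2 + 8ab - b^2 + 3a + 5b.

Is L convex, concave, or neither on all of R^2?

neither

L is quadratic, so its Hessian is the constant matrix H = [[6, 8], [8, -2]].
det(H) = -76, tr(H) = 4.
det(H) < 0, so H is indefinite: neither convex nor concave.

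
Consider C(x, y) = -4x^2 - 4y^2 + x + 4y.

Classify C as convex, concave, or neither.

C is quadratic, so its Hessian is the constant matrix H = [[-8, 0], [0, -8]].
det(H) = 64, tr(H) = -16.
det(H) > 0 and tr(H) < 0, so H is negative definite everywhere: concave.

concave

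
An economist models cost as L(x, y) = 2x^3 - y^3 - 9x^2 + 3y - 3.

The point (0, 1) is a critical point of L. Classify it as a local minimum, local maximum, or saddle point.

local maximum

The mixed partial ∂²L/∂x∂y is 0, so the Hessian at any point is diag(L_xx, L_yy) = diag(6(2x - 3), -6y).
At (0, 1): H = diag(-18, -6).
Both eigenvalues are negative, so H is negative definite: a local maximum.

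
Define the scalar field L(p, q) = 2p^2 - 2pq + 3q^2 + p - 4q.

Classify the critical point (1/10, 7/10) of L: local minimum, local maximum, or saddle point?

local minimum

The Hessian of L is constant: H = [[4, -2], [-2, 6]].
det(H) = 4·6 − (-2)² = 20.
det(H) > 0 and tr(H) = 10 > 0, so H is positive definite and the point is a local minimum.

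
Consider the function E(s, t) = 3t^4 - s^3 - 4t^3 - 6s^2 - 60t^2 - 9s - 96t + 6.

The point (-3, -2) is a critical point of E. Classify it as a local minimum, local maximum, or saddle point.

local minimum

The mixed partial ∂²E/∂s∂t is 0, so the Hessian at any point is diag(E_ss, E_tt) = diag(-6(s + 2), 12(3t^2 - 2t - 10)).
At (-3, -2): H = diag(6, 72).
Both eigenvalues are positive, so H is positive definite: a local minimum.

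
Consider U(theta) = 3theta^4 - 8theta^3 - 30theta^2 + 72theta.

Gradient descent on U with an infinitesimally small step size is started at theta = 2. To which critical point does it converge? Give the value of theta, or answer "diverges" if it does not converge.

U'(theta) = 12(theta - 3)(theta - 1)(theta + 2), so U'(2) = -48.
Gradient descent moves in the -U' direction, i.e. theta is increasing.
The nearest critical point in that direction is theta = 3, where U'' = 120 > 0 (a local minimum). The iterate converges there.

3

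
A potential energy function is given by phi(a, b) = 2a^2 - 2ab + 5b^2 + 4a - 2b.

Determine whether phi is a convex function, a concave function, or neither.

convex

phi is quadratic, so its Hessian is the constant matrix H = [[4, -2], [-2, 10]].
det(H) = 36, tr(H) = 14.
det(H) > 0 and tr(H) > 0, so H is positive definite everywhere: convex.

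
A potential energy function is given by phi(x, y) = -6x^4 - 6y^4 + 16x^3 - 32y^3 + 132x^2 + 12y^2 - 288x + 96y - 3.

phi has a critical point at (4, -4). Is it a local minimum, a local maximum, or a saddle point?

local maximum

The mixed partial ∂²phi/∂x∂y is 0, so the Hessian at any point is diag(phi_xx, phi_yy) = diag(24(-3x^2 + 4x + 11), 24(-3y^2 - 8y + 1)).
At (4, -4): H = diag(-504, -360).
Both eigenvalues are negative, so H is negative definite: a local maximum.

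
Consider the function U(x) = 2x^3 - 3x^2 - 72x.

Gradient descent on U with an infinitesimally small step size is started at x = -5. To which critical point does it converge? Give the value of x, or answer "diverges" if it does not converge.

U'(x) = 6(x - 4)(x + 3), so U'(-5) = 108.
Gradient descent moves in the -U' direction, i.e. x is decreasing.
There is no critical point below x=-5, and U' keeps the same sign, so the iterate runs off to −∞.

diverges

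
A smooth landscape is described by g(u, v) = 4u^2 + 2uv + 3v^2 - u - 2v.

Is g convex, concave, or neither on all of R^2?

convex

g is quadratic, so its Hessian is the constant matrix H = [[8, 2], [2, 6]].
det(H) = 44, tr(H) = 14.
det(H) > 0 and tr(H) > 0, so H is positive definite everywhere: convex.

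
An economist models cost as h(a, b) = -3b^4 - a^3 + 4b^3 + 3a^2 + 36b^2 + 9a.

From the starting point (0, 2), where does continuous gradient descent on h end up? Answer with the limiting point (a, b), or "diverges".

(-1, 0)

h is separable, so gradient descent decouples: a follows -∂h/∂a, b follows -∂h/∂b.
∂h/∂a = -3(a - 3)(a + 1); at a=0 this is 9, so a decreases.
∂h/∂b = -12b(b - 3)(b + 2); at b=2 this is 96, so b decreases.
a converges to its nearest critical value -1 (a local min of the a-part); b converges to 0. The iterate converges to (-1, 0).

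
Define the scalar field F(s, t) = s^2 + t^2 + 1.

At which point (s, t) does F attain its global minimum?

(0, 0)

F(s,t) separates as P(s) + Q(t) + 1, so its minimum is min P + min Q + 1.
P'(s) = 2s vanishes at s ∈ {0}; Q'(t) = 2t vanishes at t ∈ {0}.
Local minima of P (where P''>0): P(0)=0. Local minima of Q: Q(0)=0.
So the global minimum of F is P(0) + Q(0) + 1 = 0 + 0 + 1 = 1, attained at (0, 0).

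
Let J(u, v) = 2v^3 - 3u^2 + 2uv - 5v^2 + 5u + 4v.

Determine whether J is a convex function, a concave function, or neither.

The term 2v^3 is cubic, so the Hessian is not constant.
∂²J/∂v² = 12v - 10, which takes both signs as v varies (negative for sufficiently negative v). A diagonal entry of the Hessian changing sign means the Hessian is neither positive- nor negative-semidefinite on all of R^2.

neither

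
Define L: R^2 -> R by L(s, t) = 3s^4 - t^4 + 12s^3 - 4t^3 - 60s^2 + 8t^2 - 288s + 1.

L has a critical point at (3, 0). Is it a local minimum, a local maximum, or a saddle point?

local minimum

The mixed partial ∂²L/∂s∂t is 0, so the Hessian at any point is diag(L_ss, L_tt) = diag(12(3s^2 + 6s - 10), 4(-3t^2 - 6t + 4)).
At (3, 0): H = diag(420, 16).
Both eigenvalues are positive, so H is positive definite: a local minimum.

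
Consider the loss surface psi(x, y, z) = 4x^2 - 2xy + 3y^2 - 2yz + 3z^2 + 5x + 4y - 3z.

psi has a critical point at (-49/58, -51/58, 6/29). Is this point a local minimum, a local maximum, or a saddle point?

local minimum

The Hessian is constant: H = [[8, -2, 0], [-2, 6, -2], [0, -2, 6]].
Leading principal minors: Δ₁ = 8, Δ₂ = 44, Δ₃ = 232.
All leading minors are positive, so H is positive definite: a local minimum.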